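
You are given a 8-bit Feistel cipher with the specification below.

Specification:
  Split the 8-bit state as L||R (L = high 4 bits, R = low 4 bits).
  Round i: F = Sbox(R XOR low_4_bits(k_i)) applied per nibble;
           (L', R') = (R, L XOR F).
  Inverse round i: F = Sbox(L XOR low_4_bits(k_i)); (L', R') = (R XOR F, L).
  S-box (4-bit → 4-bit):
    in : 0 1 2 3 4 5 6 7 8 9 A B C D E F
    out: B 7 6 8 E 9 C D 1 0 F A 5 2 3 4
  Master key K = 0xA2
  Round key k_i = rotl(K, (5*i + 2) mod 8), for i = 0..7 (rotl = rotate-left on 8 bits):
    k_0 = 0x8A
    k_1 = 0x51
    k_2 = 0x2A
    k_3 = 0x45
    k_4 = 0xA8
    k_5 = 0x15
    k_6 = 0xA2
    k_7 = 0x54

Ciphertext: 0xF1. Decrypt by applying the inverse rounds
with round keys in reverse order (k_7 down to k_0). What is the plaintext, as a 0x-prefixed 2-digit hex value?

0xBE

s_0 = ciphertext = 0xF1
s_1 = InvRound(s_0, k_7) = 0xBF
s_2 = InvRound(s_1, k_6) = 0xFB
s_3 = InvRound(s_2, k_5) = 0x4F
s_4 = InvRound(s_3, k_4) = 0xA4
s_5 = InvRound(s_4, k_3) = 0x0A
s_6 = InvRound(s_5, k_2) = 0x50
s_7 = InvRound(s_6, k_1) = 0xE5
s_8 = InvRound(s_7, k_0) = 0xBE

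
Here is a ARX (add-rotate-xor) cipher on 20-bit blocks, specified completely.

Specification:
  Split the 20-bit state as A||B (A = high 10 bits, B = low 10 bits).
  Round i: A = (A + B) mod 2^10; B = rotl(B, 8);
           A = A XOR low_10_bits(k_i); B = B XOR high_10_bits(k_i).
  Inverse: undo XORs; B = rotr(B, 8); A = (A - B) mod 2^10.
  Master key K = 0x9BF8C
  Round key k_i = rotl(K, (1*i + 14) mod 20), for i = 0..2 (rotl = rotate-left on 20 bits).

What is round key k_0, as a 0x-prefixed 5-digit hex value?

0x326FE

K = 0x9BF8C
k_0 = rotl(K, (1*0+14) mod 20) = rotl(K, 14) = 0x326FE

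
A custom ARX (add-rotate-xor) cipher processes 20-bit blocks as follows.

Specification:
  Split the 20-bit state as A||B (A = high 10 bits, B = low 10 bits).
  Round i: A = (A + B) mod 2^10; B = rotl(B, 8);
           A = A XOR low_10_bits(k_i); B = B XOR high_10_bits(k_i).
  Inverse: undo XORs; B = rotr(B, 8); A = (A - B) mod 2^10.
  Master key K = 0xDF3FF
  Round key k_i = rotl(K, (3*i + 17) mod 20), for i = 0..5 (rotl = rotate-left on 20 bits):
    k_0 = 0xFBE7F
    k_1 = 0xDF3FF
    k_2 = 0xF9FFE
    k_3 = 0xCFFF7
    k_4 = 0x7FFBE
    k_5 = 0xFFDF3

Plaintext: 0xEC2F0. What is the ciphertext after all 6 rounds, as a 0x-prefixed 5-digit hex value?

0xF8BAC

s_0 = plaintext = 0xEC2F0
s_1 = Round(s_0, k_0) = 0x37F53
s_2 = Round(s_1, k_1) = 0xF34A8
s_3 = Round(s_2, k_2) = 0xE2FCD
s_4 = Round(s_3, k_3) = 0x2BECC
s_5 = Round(s_4, k_4) = 0x3154C
s_6 = Round(s_5, k_5) = 0xF8BAC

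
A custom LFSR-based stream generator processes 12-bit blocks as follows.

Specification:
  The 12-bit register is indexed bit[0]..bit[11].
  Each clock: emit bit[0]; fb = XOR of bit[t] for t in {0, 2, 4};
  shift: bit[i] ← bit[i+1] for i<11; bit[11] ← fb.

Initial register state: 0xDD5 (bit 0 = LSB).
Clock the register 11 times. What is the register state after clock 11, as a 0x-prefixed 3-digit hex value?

reg_0 = 0xDD5
clock 1: out=1, reg = 0xEEA
clock 2: out=0, reg = 0x775
clock 3: out=1, reg = 0xBBA
clock 4: out=0, reg = 0xDDD
clock 5: out=1, reg = 0xEEE
clock 6: out=0, reg = 0xF77
clock 7: out=1, reg = 0xFBB
clock 8: out=1, reg = 0x7DD
clock 9: out=1, reg = 0xBEE
clock 10: out=0, reg = 0xDF7
clock 11: out=1, reg = 0xEFB

0xEFB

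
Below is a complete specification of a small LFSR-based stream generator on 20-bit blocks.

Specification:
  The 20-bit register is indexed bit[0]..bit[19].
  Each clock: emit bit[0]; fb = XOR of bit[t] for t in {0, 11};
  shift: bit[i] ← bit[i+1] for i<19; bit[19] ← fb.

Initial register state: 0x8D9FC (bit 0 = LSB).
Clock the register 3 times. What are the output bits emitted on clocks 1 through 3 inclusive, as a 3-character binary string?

001

reg_0 = 0x8D9FC
clock 1: out=0, reg = 0xC6CFE
clock 2: out=0, reg = 0xE367F
clock 3: out=1, reg = 0xF1B3F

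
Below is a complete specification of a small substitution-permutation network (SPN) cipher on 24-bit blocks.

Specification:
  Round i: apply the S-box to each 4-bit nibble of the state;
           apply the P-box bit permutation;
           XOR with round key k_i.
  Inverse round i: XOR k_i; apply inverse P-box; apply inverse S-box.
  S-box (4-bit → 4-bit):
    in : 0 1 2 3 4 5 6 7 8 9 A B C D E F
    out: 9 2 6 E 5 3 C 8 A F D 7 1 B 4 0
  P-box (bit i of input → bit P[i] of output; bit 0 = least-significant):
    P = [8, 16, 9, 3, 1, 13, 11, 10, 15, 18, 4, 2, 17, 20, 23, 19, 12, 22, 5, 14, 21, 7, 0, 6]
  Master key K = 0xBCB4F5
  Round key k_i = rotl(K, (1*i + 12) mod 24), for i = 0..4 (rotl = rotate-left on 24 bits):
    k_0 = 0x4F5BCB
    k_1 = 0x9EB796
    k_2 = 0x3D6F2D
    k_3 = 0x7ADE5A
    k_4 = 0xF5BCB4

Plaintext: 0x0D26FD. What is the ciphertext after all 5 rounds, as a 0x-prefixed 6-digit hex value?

s_0 = plaintext = 0x0D26FD
s_1 = Round(s_0, k_0) = 0xBE0A97
s_2 = Round(s_1, k_1) = 0xB41B29
s_3 = Round(s_2, k_2) = 0x08D494
s_4 = Round(s_3, k_3) = 0x003108
s_5 = Round(s_4, k_4) = 0x48E8FE

0x48E8FE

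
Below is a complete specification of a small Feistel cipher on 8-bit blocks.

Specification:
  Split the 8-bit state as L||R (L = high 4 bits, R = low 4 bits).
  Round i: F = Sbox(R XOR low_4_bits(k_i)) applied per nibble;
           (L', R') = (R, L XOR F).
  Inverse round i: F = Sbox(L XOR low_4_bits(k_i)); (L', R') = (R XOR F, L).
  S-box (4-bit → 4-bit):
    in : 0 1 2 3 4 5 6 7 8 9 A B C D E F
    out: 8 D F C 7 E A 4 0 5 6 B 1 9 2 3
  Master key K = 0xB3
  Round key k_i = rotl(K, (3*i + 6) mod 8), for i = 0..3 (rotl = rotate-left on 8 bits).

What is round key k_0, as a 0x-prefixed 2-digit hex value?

0xEC

K = 0xB3
k_0 = rotl(K, (3*0+6) mod 8) = rotl(K, 6) = 0xEC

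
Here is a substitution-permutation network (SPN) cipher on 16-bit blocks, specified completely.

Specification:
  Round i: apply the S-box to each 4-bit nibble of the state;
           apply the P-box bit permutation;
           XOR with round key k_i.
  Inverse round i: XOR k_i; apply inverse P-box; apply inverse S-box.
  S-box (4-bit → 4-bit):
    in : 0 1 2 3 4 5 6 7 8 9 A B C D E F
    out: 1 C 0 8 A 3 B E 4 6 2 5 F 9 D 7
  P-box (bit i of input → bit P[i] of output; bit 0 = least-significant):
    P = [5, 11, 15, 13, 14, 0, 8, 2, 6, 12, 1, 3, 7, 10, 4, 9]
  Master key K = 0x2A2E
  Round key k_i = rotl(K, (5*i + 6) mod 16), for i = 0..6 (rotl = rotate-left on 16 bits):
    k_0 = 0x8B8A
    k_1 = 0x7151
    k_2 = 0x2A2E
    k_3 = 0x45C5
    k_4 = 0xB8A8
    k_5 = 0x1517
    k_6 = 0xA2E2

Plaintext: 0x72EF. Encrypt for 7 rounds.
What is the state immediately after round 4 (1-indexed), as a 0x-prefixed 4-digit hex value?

0x6458

s_0 = plaintext = 0x72EF
s_1 = Round(s_0, k_0) = 0x44BE
s_2 = Round(s_1, k_1) = 0x8679
s_3 = Round(s_2, k_2) = 0xB373
s_4 = Round(s_3, k_3) = 0x6458
s_5 = Round(s_4, k_4) = 0x6E21
s_6 = Round(s_5, k_5) = 0xB3DD
s_7 = Round(s_6, k_6) = 0xC25E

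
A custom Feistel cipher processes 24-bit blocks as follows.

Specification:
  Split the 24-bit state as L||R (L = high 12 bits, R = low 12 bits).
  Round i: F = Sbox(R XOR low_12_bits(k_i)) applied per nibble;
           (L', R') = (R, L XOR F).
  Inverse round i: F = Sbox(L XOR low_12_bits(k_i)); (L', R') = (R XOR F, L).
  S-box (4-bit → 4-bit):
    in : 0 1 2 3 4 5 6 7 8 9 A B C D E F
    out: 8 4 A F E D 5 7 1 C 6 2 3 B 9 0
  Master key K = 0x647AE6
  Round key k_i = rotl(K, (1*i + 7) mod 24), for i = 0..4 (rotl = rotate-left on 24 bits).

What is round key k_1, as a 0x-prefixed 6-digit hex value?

K = 0x647AE6
k_0 = rotl(K, (1*0+7) mod 24) = rotl(K, 7) = 0x3D7332
k_1 = rotl(K, (1*1+7) mod 24) = rotl(K, 8) = 0x7AE664

0x7AE664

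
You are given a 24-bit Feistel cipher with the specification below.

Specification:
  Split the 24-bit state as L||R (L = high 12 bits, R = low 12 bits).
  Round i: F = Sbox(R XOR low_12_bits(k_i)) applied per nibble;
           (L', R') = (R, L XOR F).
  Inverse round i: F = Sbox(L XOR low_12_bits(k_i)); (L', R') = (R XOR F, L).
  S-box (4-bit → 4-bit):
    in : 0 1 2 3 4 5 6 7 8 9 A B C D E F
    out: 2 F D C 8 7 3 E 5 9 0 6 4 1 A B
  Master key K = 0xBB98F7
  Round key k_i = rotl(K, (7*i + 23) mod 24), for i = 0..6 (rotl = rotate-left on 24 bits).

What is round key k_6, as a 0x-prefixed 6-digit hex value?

K = 0xBB98F7
k_0 = rotl(K, (7*0+23) mod 24) = rotl(K, 23) = 0xDDCC7B
k_1 = rotl(K, (7*1+23) mod 24) = rotl(K, 6) = 0xE63DEE
k_2 = rotl(K, (7*2+23) mod 24) = rotl(K, 13) = 0x1EF773
k_3 = rotl(K, (7*3+23) mod 24) = rotl(K, 20) = 0x7BB98F
k_4 = rotl(K, (7*4+23) mod 24) = rotl(K, 3) = 0xDCC7BD
k_5 = rotl(K, (7*5+23) mod 24) = rotl(K, 10) = 0x63DEEE
k_6 = rotl(K, (7*6+23) mod 24) = rotl(K, 17) = 0xEF7731

0xEF7731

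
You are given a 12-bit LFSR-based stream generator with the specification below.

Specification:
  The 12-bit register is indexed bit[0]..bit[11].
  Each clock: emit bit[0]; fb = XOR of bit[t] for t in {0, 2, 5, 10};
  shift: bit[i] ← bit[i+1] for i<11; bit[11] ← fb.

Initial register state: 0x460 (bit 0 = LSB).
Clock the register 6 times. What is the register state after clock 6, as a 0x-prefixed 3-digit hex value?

reg_0 = 0x460
clock 1: out=0, reg = 0x230
clock 2: out=0, reg = 0x918
clock 3: out=0, reg = 0x48C
clock 4: out=0, reg = 0x246
clock 5: out=0, reg = 0x923
clock 6: out=1, reg = 0x491

0x491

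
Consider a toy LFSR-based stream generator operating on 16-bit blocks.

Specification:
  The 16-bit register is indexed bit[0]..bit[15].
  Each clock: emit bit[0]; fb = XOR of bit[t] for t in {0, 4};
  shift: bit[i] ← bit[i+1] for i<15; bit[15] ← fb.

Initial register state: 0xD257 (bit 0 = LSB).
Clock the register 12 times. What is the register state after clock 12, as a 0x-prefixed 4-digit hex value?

0xF72D

reg_0 = 0xD257
clock 1: out=1, reg = 0x692B
clock 2: out=1, reg = 0xB495
clock 3: out=1, reg = 0x5A4A
clock 4: out=0, reg = 0x2D25
clock 5: out=1, reg = 0x9692
clock 6: out=0, reg = 0xCB49
clock 7: out=1, reg = 0xE5A4
clock 8: out=0, reg = 0x72D2
clock 9: out=0, reg = 0xB969
clock 10: out=1, reg = 0xDCB4
clock 11: out=0, reg = 0xEE5A
clock 12: out=0, reg = 0xF72D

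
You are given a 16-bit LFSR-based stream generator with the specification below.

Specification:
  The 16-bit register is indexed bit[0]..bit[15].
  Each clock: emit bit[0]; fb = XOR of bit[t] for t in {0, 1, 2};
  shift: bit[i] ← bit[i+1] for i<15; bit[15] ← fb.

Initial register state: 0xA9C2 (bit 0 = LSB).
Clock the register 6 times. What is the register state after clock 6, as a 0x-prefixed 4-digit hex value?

reg_0 = 0xA9C2
clock 1: out=0, reg = 0xD4E1
clock 2: out=1, reg = 0xEA70
clock 3: out=0, reg = 0x7538
clock 4: out=0, reg = 0x3A9C
clock 5: out=0, reg = 0x9D4E
clock 6: out=0, reg = 0x4EA7

0x4EA7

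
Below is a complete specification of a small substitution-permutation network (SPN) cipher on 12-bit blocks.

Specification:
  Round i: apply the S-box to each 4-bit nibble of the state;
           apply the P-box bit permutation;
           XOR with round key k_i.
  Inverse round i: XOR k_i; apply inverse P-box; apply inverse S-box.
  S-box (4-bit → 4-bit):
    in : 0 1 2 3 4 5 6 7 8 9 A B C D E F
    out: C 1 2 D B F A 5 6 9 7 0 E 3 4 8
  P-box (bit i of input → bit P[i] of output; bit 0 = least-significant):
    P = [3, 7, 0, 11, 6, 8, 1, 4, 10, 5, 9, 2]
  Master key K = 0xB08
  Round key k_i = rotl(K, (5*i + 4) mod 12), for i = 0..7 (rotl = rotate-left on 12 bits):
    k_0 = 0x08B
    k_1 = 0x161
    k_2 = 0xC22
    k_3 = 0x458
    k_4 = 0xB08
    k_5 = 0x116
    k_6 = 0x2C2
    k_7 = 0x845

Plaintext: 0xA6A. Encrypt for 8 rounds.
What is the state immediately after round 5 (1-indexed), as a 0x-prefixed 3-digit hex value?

s_0 = plaintext = 0xA6A
s_1 = Round(s_0, k_0) = 0x732
s_2 = Round(s_1, k_1) = 0x7B3
s_3 = Round(s_2, k_2) = 0x22B
s_4 = Round(s_3, k_3) = 0x578
s_5 = Round(s_4, k_4) = 0xDEF
s_6 = Round(s_5, k_5) = 0xD34
s_7 = Round(s_6, k_6) = 0xE38
s_8 = Round(s_7, k_7) = 0xA96

0xDEF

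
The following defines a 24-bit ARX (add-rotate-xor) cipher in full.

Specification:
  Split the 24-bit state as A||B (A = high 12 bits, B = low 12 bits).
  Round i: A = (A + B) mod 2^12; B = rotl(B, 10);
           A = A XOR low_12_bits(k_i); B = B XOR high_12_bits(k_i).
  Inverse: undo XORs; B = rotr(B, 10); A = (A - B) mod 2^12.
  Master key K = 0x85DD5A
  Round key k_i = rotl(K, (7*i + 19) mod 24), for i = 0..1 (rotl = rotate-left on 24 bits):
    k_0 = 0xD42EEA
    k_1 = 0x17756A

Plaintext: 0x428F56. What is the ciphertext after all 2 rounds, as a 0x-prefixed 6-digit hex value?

0x141CD2

s_0 = plaintext = 0x428F56
s_1 = Round(s_0, k_0) = 0xD94697
s_2 = Round(s_1, k_1) = 0x141CD2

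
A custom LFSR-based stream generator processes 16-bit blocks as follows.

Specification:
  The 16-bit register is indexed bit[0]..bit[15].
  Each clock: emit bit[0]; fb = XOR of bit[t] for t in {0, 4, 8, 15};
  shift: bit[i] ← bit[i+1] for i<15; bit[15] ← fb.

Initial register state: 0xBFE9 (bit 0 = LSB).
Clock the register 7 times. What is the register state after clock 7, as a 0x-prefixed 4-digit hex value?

reg_0 = 0xBFE9
clock 1: out=1, reg = 0xDFF4
clock 2: out=0, reg = 0xEFFA
clock 3: out=0, reg = 0xF7FD
clock 4: out=1, reg = 0x7BFE
clock 5: out=0, reg = 0x3DFF
clock 6: out=1, reg = 0x9EFF
clock 7: out=1, reg = 0xCF7F

0xCF7F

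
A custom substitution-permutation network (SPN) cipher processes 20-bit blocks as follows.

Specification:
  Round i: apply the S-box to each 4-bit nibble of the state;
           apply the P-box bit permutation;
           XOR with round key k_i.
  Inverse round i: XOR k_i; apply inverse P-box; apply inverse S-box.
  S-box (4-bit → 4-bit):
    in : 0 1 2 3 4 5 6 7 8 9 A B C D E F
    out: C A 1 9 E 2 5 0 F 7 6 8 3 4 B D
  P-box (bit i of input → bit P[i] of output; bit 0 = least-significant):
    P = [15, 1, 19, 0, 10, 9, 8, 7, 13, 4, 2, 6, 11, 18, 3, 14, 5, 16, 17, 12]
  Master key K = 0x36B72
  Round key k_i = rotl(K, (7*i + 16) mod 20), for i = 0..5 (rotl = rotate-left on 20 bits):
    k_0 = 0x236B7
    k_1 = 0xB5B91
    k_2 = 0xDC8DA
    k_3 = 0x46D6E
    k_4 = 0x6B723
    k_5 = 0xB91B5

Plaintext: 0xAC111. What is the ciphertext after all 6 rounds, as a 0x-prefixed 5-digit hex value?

0x84B08

s_0 = plaintext = 0xAC111
s_1 = Round(s_0, k_0) = 0x53C64
s_2 = Round(s_1, k_1) = 0x23682
s_3 = Round(s_2, k_2) = 0xD277E
s_4 = Round(s_3, k_3) = 0x6E56D
s_5 = Round(s_4, k_4) = 0x8FA13
s_6 = Round(s_5, k_5) = 0x84B08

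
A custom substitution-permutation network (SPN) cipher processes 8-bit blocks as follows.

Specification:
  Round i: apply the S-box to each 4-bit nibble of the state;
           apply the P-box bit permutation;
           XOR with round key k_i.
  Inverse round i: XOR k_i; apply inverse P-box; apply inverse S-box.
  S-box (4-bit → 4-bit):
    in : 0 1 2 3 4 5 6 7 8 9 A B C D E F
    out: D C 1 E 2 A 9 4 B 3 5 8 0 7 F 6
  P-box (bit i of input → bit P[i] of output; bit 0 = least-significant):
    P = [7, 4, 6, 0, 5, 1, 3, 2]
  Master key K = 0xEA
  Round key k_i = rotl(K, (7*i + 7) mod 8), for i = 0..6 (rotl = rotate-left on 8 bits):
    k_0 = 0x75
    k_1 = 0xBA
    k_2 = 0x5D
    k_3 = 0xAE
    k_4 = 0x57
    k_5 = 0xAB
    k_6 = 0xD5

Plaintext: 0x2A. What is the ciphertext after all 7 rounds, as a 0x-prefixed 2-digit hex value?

0xE1

s_0 = plaintext = 0x2A
s_1 = Round(s_0, k_0) = 0x95
s_2 = Round(s_1, k_1) = 0x89
s_3 = Round(s_2, k_2) = 0xEB
s_4 = Round(s_3, k_3) = 0x81
s_5 = Round(s_4, k_4) = 0x30
s_6 = Round(s_5, k_5) = 0x64
s_7 = Round(s_6, k_6) = 0xE1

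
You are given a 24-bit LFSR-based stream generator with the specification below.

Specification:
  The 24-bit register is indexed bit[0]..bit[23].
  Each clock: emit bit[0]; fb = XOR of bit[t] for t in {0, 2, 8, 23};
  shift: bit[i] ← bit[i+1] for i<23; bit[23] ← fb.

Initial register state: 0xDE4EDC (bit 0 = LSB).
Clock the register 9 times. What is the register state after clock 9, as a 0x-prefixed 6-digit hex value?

reg_0 = 0xDE4EDC
clock 1: out=0, reg = 0x6F276E
clock 2: out=0, reg = 0x3793B7
clock 3: out=1, reg = 0x9BC9DB
clock 4: out=1, reg = 0xCDE4ED
clock 5: out=1, reg = 0xE6F276
clock 6: out=0, reg = 0x73793B
clock 7: out=1, reg = 0x39BC9D
clock 8: out=1, reg = 0x1CDE4E
clock 9: out=0, reg = 0x8E6F27

0x8E6F27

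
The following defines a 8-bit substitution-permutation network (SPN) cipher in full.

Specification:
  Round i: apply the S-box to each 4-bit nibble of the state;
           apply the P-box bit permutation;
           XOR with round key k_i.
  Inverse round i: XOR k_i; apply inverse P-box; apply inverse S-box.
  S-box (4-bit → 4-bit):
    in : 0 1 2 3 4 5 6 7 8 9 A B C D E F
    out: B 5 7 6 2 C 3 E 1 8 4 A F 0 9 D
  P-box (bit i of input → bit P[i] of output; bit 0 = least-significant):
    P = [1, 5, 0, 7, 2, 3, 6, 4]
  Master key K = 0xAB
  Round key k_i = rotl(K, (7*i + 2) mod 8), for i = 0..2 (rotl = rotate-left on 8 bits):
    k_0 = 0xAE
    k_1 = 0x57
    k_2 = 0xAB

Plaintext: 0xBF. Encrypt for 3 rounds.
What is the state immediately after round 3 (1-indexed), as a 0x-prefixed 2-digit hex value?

0x39

s_0 = plaintext = 0xBF
s_1 = Round(s_0, k_0) = 0x35
s_2 = Round(s_1, k_1) = 0x9E
s_3 = Round(s_2, k_2) = 0x39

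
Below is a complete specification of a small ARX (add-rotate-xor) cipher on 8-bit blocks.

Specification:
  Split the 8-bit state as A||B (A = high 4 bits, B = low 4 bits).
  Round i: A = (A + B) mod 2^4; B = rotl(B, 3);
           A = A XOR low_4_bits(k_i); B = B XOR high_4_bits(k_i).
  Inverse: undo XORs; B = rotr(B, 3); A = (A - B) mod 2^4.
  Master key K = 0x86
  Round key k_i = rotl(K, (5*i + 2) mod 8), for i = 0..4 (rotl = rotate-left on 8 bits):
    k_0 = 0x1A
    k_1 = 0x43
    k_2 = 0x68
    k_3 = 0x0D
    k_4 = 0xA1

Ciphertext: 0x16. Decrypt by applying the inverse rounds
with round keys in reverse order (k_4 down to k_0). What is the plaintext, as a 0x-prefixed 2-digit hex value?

s_0 = ciphertext = 0x16
s_1 = InvRound(s_0, k_4) = 0x79
s_2 = InvRound(s_1, k_3) = 0x73
s_3 = InvRound(s_2, k_2) = 0x5A
s_4 = InvRound(s_3, k_1) = 0x9D
s_5 = InvRound(s_4, k_0) = 0xA9

0xA9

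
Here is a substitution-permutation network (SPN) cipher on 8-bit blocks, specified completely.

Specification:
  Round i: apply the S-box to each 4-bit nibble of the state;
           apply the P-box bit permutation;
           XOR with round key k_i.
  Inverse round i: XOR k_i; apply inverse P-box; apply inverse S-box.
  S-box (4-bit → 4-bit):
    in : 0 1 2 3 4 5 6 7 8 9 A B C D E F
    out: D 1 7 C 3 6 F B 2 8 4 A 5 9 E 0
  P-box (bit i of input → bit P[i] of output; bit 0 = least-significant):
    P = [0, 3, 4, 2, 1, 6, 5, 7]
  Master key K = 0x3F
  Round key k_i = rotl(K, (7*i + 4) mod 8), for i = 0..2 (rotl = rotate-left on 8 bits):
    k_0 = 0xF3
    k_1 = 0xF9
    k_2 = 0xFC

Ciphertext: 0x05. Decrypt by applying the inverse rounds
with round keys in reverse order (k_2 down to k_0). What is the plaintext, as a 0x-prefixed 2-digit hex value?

s_0 = ciphertext = 0x05
s_1 = InvRound(s_0, k_2) = 0xE2
s_2 = InvRound(s_1, k_1) = 0x12
s_3 = InvRound(s_2, k_0) = 0xE1

0xE1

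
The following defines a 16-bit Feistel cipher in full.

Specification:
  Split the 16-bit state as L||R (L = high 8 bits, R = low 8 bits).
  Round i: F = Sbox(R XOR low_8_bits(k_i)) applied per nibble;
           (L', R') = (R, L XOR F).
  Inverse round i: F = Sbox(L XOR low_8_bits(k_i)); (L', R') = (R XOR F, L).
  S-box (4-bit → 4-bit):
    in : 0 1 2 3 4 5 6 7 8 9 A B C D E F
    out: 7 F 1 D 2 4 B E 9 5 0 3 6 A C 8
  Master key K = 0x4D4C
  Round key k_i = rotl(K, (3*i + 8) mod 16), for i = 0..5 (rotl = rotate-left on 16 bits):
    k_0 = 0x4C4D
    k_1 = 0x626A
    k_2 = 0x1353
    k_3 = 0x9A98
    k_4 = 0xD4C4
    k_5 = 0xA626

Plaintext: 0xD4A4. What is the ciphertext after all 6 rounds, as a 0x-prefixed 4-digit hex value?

s_0 = plaintext = 0xD4A4
s_1 = Round(s_0, k_0) = 0xA411
s_2 = Round(s_1, k_1) = 0x1147
s_3 = Round(s_2, k_2) = 0x47E3
s_4 = Round(s_3, k_3) = 0xE3A4
s_5 = Round(s_4, k_4) = 0xA454
s_6 = Round(s_5, k_5) = 0x5445

0x5445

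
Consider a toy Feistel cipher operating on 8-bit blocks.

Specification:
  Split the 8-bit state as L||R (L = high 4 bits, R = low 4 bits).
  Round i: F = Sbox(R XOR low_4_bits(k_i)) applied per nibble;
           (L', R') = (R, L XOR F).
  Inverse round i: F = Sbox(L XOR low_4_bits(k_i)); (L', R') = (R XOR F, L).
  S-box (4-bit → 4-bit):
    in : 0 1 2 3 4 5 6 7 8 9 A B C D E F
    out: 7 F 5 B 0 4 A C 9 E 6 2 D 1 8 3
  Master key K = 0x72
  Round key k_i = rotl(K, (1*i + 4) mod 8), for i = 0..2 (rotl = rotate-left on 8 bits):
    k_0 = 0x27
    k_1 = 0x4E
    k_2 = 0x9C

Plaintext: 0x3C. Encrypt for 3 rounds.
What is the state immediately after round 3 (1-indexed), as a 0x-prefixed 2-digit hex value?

0xFA

s_0 = plaintext = 0x3C
s_1 = Round(s_0, k_0) = 0xC1
s_2 = Round(s_1, k_1) = 0x1F
s_3 = Round(s_2, k_2) = 0xFA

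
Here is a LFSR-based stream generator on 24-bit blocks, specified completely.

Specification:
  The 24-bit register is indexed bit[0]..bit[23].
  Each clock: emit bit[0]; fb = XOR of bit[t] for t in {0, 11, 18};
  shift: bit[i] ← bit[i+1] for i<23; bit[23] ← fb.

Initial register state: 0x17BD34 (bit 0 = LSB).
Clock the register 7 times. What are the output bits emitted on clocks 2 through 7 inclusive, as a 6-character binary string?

reg_0 = 0x17BD34
clock 1: out=0, reg = 0x0BDE9A
clock 2: out=0, reg = 0x85EF4D
clock 3: out=1, reg = 0xC2F7A6
clock 4: out=0, reg = 0x617BD3
clock 5: out=1, reg = 0x30BDE9
clock 6: out=1, reg = 0x185EF4
clock 7: out=0, reg = 0x8C2F7A

010110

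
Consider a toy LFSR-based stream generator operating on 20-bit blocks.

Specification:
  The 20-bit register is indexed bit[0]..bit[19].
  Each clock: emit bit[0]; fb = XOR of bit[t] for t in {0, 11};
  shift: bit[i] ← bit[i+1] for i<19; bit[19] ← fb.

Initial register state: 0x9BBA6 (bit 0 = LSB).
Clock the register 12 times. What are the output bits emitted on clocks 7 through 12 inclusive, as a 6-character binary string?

reg_0 = 0x9BBA6
clock 1: out=0, reg = 0xCDDD3
clock 2: out=1, reg = 0x66EE9
clock 3: out=1, reg = 0x33774
clock 4: out=0, reg = 0x19BBA
clock 5: out=0, reg = 0x8CDDD
clock 6: out=1, reg = 0x466EE
clock 7: out=0, reg = 0x23377
clock 8: out=1, reg = 0x919BB
clock 9: out=1, reg = 0x48CDD
clock 10: out=1, reg = 0x2466E
clock 11: out=0, reg = 0x12337
clock 12: out=1, reg = 0x8919B

011101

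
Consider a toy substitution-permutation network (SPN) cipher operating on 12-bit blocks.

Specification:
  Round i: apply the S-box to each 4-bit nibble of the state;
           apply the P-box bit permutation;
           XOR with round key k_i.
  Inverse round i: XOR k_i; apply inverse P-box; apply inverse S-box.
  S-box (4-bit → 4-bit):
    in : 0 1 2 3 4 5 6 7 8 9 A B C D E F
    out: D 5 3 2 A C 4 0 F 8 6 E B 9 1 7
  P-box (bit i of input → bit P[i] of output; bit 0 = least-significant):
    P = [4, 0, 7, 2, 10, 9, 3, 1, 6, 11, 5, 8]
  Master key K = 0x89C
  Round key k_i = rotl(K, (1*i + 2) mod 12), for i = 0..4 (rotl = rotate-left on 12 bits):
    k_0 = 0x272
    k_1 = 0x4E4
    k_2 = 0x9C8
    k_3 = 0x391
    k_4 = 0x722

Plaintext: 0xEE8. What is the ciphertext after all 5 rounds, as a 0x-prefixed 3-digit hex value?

s_0 = plaintext = 0xEE8
s_1 = Round(s_0, k_0) = 0x6A7
s_2 = Round(s_1, k_1) = 0x6CC
s_3 = Round(s_2, k_2) = 0xFFF
s_4 = Round(s_3, k_3) = 0xD68
s_5 = Round(s_4, k_4) = 0x6FF

0x6FF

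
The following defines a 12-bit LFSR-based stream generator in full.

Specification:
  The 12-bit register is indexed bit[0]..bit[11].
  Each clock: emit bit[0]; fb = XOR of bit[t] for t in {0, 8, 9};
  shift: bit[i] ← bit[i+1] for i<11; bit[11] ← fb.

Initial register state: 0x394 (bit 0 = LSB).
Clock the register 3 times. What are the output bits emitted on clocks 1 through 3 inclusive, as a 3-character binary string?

reg_0 = 0x394
clock 1: out=0, reg = 0x1CA
clock 2: out=0, reg = 0x8E5
clock 3: out=1, reg = 0xC72

001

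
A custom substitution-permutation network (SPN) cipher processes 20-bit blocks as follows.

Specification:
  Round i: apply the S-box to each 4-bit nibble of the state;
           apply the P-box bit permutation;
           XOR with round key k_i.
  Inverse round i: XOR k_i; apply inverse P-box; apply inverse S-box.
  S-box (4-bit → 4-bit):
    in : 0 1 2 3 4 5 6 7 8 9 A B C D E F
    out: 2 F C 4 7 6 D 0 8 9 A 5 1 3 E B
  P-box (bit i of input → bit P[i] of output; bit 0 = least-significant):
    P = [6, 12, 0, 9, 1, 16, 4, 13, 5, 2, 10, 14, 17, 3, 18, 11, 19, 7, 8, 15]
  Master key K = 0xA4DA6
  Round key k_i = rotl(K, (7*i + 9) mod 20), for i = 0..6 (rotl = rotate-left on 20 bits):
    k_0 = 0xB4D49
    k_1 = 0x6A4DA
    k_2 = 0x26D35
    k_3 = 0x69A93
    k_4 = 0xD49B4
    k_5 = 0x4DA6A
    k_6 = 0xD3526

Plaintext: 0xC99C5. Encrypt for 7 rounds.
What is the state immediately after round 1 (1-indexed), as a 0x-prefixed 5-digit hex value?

s_0 = plaintext = 0xC99C5
s_1 = Round(s_0, k_0) = 0x1156A
s_2 = Round(s_1, k_1) = 0x81B44
s_3 = Round(s_2, k_2) = 0x5F14E
s_4 = Round(s_3, k_3) = 0x5C52C
s_5 = Round(s_4, k_4) = 0xF6C60
s_6 = Round(s_5, k_5) = 0xA62D8
s_7 = Round(s_6, k_6) = 0xAFBA4

0x1156A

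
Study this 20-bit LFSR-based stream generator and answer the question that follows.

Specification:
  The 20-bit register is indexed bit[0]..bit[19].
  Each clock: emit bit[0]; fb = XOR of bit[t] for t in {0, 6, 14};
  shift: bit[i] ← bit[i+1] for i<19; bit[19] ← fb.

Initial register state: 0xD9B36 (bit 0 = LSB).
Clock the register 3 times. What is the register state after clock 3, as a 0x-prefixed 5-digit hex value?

reg_0 = 0xD9B36
clock 1: out=0, reg = 0x6CD9B
clock 2: out=1, reg = 0x366CD
clock 3: out=1, reg = 0x9B366

0x9B366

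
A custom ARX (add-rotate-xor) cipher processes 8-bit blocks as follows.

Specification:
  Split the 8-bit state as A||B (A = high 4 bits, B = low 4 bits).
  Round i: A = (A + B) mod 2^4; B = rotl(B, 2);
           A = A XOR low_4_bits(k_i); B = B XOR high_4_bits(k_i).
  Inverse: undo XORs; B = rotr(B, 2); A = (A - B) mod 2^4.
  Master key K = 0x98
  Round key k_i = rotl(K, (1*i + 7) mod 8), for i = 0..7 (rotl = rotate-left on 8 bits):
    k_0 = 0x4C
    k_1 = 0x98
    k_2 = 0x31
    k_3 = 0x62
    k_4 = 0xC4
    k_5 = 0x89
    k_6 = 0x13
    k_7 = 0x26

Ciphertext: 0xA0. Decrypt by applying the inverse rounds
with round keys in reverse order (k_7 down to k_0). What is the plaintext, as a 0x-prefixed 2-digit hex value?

0xCF

s_0 = ciphertext = 0xA0
s_1 = InvRound(s_0, k_7) = 0x48
s_2 = InvRound(s_1, k_6) = 0x16
s_3 = InvRound(s_2, k_5) = 0xDB
s_4 = InvRound(s_3, k_4) = 0xCD
s_5 = InvRound(s_4, k_3) = 0x0E
s_6 = InvRound(s_5, k_2) = 0xA7
s_7 = InvRound(s_6, k_1) = 0x7B
s_8 = InvRound(s_7, k_0) = 0xCF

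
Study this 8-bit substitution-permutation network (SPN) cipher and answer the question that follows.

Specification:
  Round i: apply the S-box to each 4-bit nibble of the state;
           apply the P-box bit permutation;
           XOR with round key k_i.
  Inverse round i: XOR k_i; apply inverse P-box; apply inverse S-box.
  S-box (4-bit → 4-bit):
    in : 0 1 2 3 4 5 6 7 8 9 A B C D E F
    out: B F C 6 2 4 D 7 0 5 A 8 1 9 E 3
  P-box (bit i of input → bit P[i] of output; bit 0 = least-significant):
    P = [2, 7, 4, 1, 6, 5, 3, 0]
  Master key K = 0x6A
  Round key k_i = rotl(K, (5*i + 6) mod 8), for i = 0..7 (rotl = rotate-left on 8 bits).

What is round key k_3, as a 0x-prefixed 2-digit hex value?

K = 0x6A
k_0 = rotl(K, (5*0+6) mod 8) = rotl(K, 6) = 0x9A
k_1 = rotl(K, (5*1+6) mod 8) = rotl(K, 3) = 0x53
k_2 = rotl(K, (5*2+6) mod 8) = rotl(K, 0) = 0x6A
k_3 = rotl(K, (5*3+6) mod 8) = rotl(K, 5) = 0x4D

0x4D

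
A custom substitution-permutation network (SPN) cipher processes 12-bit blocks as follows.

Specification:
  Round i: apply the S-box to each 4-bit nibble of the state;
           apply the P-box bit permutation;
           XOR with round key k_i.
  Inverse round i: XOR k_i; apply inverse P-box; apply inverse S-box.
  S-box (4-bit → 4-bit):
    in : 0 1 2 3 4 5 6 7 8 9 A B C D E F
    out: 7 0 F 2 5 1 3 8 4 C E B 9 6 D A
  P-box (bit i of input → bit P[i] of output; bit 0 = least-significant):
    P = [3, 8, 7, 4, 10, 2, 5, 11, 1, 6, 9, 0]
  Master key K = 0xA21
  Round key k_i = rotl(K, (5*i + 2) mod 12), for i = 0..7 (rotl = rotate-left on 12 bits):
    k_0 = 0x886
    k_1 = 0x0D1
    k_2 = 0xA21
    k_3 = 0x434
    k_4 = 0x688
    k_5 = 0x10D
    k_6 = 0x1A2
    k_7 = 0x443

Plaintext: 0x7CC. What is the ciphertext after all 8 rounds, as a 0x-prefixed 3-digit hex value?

0x128

s_0 = plaintext = 0x7CC
s_1 = Round(s_0, k_0) = 0x49F
s_2 = Round(s_1, k_1) = 0xBE3
s_3 = Round(s_2, k_2) = 0x742
s_4 = Round(s_3, k_3) = 0x18D
s_5 = Round(s_4, k_4) = 0x728
s_6 = Round(s_5, k_5) = 0xDA8
s_7 = Round(s_6, k_6) = 0xB46
s_8 = Round(s_7, k_7) = 0x128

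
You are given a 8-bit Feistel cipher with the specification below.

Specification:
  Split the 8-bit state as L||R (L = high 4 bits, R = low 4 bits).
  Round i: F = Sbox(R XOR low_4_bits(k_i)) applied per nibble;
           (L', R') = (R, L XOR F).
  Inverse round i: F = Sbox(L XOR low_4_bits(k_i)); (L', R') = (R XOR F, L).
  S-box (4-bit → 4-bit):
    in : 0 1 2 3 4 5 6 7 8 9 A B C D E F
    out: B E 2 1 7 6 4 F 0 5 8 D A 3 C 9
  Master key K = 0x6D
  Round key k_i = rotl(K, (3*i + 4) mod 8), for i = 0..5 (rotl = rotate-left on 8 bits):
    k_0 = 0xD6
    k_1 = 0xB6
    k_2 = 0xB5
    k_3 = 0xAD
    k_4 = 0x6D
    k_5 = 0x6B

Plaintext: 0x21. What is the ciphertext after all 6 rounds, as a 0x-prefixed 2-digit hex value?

s_0 = plaintext = 0x21
s_1 = Round(s_0, k_0) = 0x1D
s_2 = Round(s_1, k_1) = 0xDC
s_3 = Round(s_2, k_2) = 0xC8
s_4 = Round(s_3, k_3) = 0x8A
s_5 = Round(s_4, k_4) = 0xA7
s_6 = Round(s_5, k_5) = 0x70

0x70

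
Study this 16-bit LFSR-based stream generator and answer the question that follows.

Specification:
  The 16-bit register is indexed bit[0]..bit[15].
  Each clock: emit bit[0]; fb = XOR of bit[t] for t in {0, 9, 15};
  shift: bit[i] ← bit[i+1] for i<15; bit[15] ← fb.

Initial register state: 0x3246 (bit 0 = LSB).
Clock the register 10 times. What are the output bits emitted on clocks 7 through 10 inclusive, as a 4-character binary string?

1001

reg_0 = 0x3246
clock 1: out=0, reg = 0x9923
clock 2: out=1, reg = 0x4C91
clock 3: out=1, reg = 0xA648
clock 4: out=0, reg = 0x5324
clock 5: out=0, reg = 0xA992
clock 6: out=0, reg = 0xD4C9
clock 7: out=1, reg = 0x6A64
clock 8: out=0, reg = 0xB532
clock 9: out=0, reg = 0xDA99
clock 10: out=1, reg = 0xED4C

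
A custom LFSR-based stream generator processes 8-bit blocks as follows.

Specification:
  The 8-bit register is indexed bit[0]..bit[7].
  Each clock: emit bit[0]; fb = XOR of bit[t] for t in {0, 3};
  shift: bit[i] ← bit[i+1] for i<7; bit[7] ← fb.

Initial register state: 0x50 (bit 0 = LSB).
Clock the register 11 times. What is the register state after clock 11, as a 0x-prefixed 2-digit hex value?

0x23

reg_0 = 0x50
clock 1: out=0, reg = 0x28
clock 2: out=0, reg = 0x94
clock 3: out=0, reg = 0x4A
clock 4: out=0, reg = 0xA5
clock 5: out=1, reg = 0xD2
clock 6: out=0, reg = 0x69
clock 7: out=1, reg = 0x34
clock 8: out=0, reg = 0x1A
clock 9: out=0, reg = 0x8D
clock 10: out=1, reg = 0x46
clock 11: out=0, reg = 0x23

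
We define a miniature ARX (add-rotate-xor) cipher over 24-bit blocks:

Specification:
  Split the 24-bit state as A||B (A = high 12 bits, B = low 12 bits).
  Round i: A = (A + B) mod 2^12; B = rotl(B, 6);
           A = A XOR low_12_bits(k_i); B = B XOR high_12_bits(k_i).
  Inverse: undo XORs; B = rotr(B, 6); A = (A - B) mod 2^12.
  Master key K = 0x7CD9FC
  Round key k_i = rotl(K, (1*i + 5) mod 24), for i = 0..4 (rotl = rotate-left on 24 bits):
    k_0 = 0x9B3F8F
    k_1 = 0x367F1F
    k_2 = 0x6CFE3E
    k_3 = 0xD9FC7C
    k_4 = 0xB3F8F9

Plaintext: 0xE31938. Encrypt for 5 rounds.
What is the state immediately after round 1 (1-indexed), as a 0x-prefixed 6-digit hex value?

s_0 = plaintext = 0xE31938
s_1 = Round(s_0, k_0) = 0x8E6797
s_2 = Round(s_1, k_1) = 0xF626B9
s_3 = Round(s_2, k_2) = 0x825895
s_4 = Round(s_3, k_3) = 0xCC68FD
s_5 = Round(s_4, k_4) = 0xD3A45C

0x8E6797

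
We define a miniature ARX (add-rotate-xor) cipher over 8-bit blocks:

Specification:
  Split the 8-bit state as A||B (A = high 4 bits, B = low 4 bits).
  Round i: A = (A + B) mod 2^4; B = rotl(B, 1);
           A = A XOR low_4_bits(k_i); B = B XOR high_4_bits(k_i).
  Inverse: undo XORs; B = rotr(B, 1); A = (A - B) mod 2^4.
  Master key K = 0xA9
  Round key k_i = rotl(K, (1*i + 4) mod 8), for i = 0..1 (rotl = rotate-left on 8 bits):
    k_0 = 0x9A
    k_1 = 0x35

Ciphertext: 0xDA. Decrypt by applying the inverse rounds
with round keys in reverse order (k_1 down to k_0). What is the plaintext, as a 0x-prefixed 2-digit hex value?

s_0 = ciphertext = 0xDA
s_1 = InvRound(s_0, k_1) = 0xCC
s_2 = InvRound(s_1, k_0) = 0xCA

0xCA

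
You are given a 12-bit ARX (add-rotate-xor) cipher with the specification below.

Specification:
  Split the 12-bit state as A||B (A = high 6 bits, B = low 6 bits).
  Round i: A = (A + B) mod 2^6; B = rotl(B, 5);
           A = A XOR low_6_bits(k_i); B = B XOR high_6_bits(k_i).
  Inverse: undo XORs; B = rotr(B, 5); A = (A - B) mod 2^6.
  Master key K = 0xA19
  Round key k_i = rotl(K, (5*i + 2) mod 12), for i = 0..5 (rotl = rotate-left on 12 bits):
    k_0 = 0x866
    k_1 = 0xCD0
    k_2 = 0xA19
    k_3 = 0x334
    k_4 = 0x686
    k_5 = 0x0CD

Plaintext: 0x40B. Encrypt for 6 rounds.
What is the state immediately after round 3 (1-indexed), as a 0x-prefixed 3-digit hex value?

s_0 = plaintext = 0x40B
s_1 = Round(s_0, k_0) = 0xF44
s_2 = Round(s_1, k_1) = 0x471
s_3 = Round(s_2, k_2) = 0x6D0
s_4 = Round(s_3, k_3) = 0x7C4
s_5 = Round(s_4, k_4) = 0x958
s_6 = Round(s_5, k_5) = 0xC0F

0x6D0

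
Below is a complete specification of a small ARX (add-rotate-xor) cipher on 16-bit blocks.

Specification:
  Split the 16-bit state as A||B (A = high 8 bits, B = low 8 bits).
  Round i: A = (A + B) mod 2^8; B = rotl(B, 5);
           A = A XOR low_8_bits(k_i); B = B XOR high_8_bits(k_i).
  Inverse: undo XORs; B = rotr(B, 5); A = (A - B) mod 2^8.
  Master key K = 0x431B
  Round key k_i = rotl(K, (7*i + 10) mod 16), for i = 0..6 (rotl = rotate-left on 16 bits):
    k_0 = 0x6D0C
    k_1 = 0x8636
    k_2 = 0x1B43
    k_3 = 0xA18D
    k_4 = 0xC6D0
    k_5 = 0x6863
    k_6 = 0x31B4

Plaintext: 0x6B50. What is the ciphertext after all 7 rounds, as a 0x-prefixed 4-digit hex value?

0x8492

s_0 = plaintext = 0x6B50
s_1 = Round(s_0, k_0) = 0xB767
s_2 = Round(s_1, k_1) = 0x286A
s_3 = Round(s_2, k_2) = 0xD156
s_4 = Round(s_3, k_3) = 0xAA6B
s_5 = Round(s_4, k_4) = 0xC5AB
s_6 = Round(s_5, k_5) = 0x131D
s_7 = Round(s_6, k_6) = 0x8492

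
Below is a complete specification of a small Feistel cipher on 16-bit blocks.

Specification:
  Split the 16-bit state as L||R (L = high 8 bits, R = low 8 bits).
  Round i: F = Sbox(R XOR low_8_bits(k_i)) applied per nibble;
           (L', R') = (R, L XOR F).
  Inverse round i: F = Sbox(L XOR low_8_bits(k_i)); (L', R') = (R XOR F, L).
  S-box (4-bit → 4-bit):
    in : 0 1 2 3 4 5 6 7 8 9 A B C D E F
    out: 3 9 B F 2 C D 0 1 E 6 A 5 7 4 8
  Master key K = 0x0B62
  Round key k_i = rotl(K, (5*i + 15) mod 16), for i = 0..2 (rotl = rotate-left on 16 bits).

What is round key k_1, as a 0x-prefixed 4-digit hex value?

K = 0x0B62
k_0 = rotl(K, (5*0+15) mod 16) = rotl(K, 15) = 0x05B1
k_1 = rotl(K, (5*1+15) mod 16) = rotl(K, 4) = 0xB620

0xB620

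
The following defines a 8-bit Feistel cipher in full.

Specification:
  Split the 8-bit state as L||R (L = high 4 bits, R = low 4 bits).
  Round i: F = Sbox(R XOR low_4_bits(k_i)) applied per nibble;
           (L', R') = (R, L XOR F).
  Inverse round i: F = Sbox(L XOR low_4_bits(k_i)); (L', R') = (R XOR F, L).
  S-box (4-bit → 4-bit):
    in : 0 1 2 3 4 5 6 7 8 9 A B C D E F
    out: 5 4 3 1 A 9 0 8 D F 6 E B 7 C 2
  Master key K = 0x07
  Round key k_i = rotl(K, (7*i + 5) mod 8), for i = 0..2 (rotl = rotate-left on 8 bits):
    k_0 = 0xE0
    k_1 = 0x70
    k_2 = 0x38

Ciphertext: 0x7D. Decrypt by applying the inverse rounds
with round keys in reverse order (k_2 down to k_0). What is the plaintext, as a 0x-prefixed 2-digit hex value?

s_0 = ciphertext = 0x7D
s_1 = InvRound(s_0, k_2) = 0xF7
s_2 = InvRound(s_1, k_1) = 0x5F
s_3 = InvRound(s_2, k_0) = 0x65

0x65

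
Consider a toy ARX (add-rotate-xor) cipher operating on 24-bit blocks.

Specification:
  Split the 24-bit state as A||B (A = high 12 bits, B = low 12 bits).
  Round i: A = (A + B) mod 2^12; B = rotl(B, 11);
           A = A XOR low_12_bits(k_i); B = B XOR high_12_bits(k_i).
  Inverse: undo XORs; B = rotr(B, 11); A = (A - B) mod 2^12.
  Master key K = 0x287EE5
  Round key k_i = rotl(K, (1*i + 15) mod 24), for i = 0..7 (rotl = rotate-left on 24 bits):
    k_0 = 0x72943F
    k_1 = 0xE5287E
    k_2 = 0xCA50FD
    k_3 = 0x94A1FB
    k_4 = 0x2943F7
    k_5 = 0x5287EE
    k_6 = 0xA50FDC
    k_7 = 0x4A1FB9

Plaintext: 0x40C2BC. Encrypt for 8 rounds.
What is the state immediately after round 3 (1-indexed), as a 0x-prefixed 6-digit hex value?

0x684611

s_0 = plaintext = 0x40C2BC
s_1 = Round(s_0, k_0) = 0x2F7677
s_2 = Round(s_1, k_1) = 0x110569
s_3 = Round(s_2, k_2) = 0x684611
s_4 = Round(s_3, k_3) = 0xD6E242
s_5 = Round(s_4, k_4) = 0xC473B5
s_6 = Round(s_5, k_5) = 0x812CF2
s_7 = Round(s_6, k_6) = 0xAD8C29
s_8 = Round(s_7, k_7) = 0x8B8AB5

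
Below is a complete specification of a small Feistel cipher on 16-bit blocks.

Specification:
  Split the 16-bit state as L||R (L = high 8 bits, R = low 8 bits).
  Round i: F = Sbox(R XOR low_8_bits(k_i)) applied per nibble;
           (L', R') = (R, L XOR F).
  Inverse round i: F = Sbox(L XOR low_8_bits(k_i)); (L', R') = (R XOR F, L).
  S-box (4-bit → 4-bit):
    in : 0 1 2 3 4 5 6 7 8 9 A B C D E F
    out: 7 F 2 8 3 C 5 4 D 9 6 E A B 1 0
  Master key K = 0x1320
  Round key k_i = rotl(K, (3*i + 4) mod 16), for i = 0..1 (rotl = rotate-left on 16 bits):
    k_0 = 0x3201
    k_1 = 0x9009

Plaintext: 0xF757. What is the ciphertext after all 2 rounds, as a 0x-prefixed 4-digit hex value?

0x32D9

s_0 = plaintext = 0xF757
s_1 = Round(s_0, k_0) = 0x5732
s_2 = Round(s_1, k_1) = 0x32D9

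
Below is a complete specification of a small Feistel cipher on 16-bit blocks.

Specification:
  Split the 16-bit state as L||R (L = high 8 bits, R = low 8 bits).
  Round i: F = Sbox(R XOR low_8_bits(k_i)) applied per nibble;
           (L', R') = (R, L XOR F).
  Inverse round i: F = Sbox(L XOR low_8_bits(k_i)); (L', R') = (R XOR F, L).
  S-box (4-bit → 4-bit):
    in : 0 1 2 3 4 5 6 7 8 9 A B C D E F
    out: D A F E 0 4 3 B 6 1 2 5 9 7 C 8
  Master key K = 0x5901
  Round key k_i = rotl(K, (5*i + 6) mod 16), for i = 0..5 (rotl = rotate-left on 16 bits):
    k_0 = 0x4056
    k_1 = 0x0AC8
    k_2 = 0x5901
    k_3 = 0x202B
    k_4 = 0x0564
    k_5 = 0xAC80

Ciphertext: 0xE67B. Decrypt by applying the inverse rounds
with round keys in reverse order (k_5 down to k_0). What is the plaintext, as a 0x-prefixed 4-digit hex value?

s_0 = ciphertext = 0xE67B
s_1 = InvRound(s_0, k_5) = 0x48E6
s_2 = InvRound(s_1, k_4) = 0x1F48
s_3 = InvRound(s_2, k_3) = 0xA81F
s_4 = InvRound(s_3, k_2) = 0x3EA8
s_5 = InvRound(s_4, k_1) = 0x2B3E
s_6 = InvRound(s_5, k_0) = 0x892B

0x892B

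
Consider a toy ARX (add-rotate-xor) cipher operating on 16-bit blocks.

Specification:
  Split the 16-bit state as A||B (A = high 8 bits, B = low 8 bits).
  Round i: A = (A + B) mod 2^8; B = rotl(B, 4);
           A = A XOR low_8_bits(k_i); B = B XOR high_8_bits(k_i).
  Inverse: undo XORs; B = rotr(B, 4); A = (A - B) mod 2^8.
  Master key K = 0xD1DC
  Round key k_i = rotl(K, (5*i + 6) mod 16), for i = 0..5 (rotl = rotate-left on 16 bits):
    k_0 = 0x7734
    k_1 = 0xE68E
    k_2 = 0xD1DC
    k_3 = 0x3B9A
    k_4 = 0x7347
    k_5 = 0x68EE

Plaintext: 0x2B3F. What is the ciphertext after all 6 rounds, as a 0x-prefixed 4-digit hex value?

0xB1D7

s_0 = plaintext = 0x2B3F
s_1 = Round(s_0, k_0) = 0x5E84
s_2 = Round(s_1, k_1) = 0x6CAE
s_3 = Round(s_2, k_2) = 0xC63B
s_4 = Round(s_3, k_3) = 0x9B88
s_5 = Round(s_4, k_4) = 0x64FB
s_6 = Round(s_5, k_5) = 0xB1D7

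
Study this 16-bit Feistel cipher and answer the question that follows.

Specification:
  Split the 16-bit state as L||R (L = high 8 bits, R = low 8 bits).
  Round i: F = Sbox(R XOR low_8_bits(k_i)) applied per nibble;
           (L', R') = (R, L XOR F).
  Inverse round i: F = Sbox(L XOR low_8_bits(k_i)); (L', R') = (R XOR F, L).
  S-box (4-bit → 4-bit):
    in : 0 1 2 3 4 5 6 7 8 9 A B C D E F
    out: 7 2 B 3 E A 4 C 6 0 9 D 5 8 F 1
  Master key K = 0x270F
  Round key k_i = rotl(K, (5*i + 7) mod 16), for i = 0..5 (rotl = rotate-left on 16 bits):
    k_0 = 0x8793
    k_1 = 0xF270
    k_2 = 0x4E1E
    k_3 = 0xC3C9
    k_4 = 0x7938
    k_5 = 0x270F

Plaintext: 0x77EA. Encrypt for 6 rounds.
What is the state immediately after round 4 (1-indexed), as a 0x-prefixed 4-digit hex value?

0x2140

s_0 = plaintext = 0x77EA
s_1 = Round(s_0, k_0) = 0xEAB7
s_2 = Round(s_1, k_1) = 0xB7B6
s_3 = Round(s_2, k_2) = 0xB621
s_4 = Round(s_3, k_3) = 0x2140
s_5 = Round(s_4, k_4) = 0x40E7
s_6 = Round(s_5, k_5) = 0xE7B6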